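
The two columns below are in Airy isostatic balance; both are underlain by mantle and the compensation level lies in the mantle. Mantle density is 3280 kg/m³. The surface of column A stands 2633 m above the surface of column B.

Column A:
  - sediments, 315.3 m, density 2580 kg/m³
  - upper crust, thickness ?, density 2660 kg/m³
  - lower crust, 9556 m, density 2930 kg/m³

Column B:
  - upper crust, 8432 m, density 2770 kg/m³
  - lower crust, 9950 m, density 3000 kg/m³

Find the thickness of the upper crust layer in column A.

Take the compensation level at the base of the deeper column (depth z_c below the surface of column A) and equate Σ ρ_i t_i down to z_c; mantle fills any gap and the z_c terms cancel.
Column A: 315.3×2580 + x×2660 + 9556×2930 + (z_c − 9871.3 − x)×3280
Column B: 2633×0 + 8432×2770 + 9950×3000 + (z_c − 2633 − 18382)×3280
The z_c×3280 term appears on both sides and cancels. Collect the known terms of each column as K = Σ(ρt)_known − 3280 × (depth of known layers): K_A = 28812554 − 3280×9871.3 = −3565310; K_B = 53206640 − 3280×(2633 + 18382) = −15722560.
Balance: K_A − x×(3280 − 2660) = K_B, so x = (K_A − K_B)/(3280 − 2660) = 12157300/620 = 19600 m.

19600 m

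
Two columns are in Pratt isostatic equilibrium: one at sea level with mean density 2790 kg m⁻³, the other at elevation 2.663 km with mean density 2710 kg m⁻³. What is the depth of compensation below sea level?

ρ_ref D = ρ (D + h) → D (ρ_ref − ρ) = ρ h.
D = ρ h/(ρ_ref − ρ) = 2710 × 2.663 km/(2790 − 2710) = 90.2 km.

90.2 km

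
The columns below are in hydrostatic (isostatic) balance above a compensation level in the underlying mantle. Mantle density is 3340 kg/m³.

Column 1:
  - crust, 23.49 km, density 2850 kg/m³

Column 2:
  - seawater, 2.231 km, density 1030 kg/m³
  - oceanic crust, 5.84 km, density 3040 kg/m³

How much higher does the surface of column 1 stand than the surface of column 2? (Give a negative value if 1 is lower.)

For any compensation level in the mantle, the mantle terms cancel and isostasy reduces to e = (Σt_1 − Σt_2) − (Σ(ρt)_1 − Σ(ρt)_2) / ρ_m.
Σt_1 = 23.49 km; Σt_2 = 8.071 km; Σ(ρt)_1 = 66946.5; Σ(ρt)_2 = 20051.53 (in km·kg/m³).
e = (23.49 − 8.071) − (66946.5 − 20051.53) / 3340 = 1.38 km.

1.38 km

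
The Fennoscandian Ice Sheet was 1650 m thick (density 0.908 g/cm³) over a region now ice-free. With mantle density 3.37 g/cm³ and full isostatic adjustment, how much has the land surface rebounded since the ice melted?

445 m

Removing the load lets mantle flow back in; uplift u satisfies ρ_ice t = ρ_m u.
u = t ρ_ice/ρ_m = 1650 m × 0.908/3.37 = 445 m.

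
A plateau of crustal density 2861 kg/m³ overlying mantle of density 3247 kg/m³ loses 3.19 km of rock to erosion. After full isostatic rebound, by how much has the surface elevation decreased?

Rebound u = e ρ_c/ρ_m = 3.19 km × 2861/3247 = 2.811 km.
Net surface drop = e − u = 3.19 km − 2.811 km = e (ρ_m − ρ_c)/ρ_m = 0.379 km.

0.379 km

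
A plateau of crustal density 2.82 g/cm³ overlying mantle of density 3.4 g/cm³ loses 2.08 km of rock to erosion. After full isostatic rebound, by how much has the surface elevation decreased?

Rebound u = e ρ_c/ρ_m = 2.08 km × 2.82/3.4 = 1.725 km.
Net surface drop = e − u = 2.08 km − 1.725 km = e (ρ_m − ρ_c)/ρ_m = 0.355 km.

0.355 km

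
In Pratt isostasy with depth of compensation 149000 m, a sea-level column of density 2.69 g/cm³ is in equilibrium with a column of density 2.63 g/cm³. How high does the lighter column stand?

ρ_ref D = ρ (D + h) → h = D (ρ_ref − ρ)/ρ.
h = 149000 m × (2.69 − 2.63)/2.63 = 3400 m.

3400 m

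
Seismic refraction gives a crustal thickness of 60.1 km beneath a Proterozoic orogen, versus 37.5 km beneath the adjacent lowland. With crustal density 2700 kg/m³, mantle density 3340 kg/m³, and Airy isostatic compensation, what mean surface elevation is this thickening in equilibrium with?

Excess crust Δ = 60.1 km − 37.5 km = 22.6 km, split between elevation h and root r with h + r = Δ.
Airy balance ρ_c h = (ρ_m − ρ_c) r gives r = h ρ_c/(ρ_m − ρ_c), so h (1 + ρ_c/(ρ_m − ρ_c)) = Δ, i.e. h = Δ (ρ_m − ρ_c)/ρ_m.
h = 22.6 km × 640/3340 = 4.33 km.

4.33 km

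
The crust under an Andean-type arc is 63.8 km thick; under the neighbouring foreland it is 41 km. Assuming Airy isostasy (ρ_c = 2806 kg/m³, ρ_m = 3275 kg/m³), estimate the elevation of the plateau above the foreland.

3.27 km

Excess crust Δ = 63.8 km − 41 km = 22.8 km, split between elevation h and root r with h + r = Δ.
Airy balance ρ_c h = (ρ_m − ρ_c) r gives r = h ρ_c/(ρ_m − ρ_c), so h (1 + ρ_c/(ρ_m − ρ_c)) = Δ, i.e. h = Δ (ρ_m − ρ_c)/ρ_m.
h = 22.8 km × 469/3275 = 3.27 km.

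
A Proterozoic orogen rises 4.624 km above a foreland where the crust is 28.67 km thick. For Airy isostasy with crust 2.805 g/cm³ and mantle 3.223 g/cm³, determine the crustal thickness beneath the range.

64.3 km

Root depth r = h ρ_c / (ρ_m − ρ_c) = 4.624 km × 2.805 / 0.418 = 31.03 km.
Total thickness = T + h + r = 28.67 km + 4.624 km + 31.03 km = 64.3 km.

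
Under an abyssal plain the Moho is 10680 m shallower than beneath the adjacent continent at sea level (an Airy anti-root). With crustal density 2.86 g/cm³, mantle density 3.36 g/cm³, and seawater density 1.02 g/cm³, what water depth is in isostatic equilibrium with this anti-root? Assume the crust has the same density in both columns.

Replacing a thickness d of crust by seawater at the top must be balanced by replacing crust with mantle at the base: d (ρ_c − ρ_w) = a (ρ_m − ρ_c).
d = a (ρ_m − ρ_c)/(ρ_c − ρ_w) = 10680 m × 0.5/1.84 = 2900 m.

2900 m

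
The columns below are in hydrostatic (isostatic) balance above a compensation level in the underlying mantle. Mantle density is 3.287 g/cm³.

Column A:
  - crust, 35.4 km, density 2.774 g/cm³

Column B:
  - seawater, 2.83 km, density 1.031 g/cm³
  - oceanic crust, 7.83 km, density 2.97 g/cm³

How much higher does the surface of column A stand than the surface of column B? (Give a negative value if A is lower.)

For any compensation level in the mantle, the mantle terms cancel and isostasy reduces to e = (Σt_A − Σt_B) − (Σ(ρt)_A − Σ(ρt)_B) / ρ_m.
Σt_A = 35.4 km; Σt_B = 10.66 km; Σ(ρt)_A = 98.1996; Σ(ρt)_B = 26.17283 (in km·g/cm³).
e = (35.4 − 10.66) − (98.1996 − 26.17283) / 3.287 = 2.83 km.

2.83 km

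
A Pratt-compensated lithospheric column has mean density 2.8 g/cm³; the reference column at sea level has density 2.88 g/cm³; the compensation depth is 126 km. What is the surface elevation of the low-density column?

ρ_ref D = ρ (D + h) → h = D (ρ_ref − ρ)/ρ.
h = 126 km × (2.88 − 2.8)/2.8 = 3.6 km.

3.6 km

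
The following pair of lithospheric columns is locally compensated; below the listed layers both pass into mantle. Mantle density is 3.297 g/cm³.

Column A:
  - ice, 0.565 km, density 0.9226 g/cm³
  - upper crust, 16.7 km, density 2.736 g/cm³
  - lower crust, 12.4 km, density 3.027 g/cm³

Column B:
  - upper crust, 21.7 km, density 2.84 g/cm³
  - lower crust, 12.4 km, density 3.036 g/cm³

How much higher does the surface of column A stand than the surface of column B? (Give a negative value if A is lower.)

0.274 km

For any compensation level in the mantle, the mantle terms cancel and isostasy reduces to e = (Σt_A − Σt_B) − (Σ(ρt)_A − Σ(ρt)_B) / ρ_m.
Σt_A = 29.665 km; Σt_B = 34.1 km; Σ(ρt)_A = 83.747269; Σ(ρt)_B = 99.2744 (in km·g/cm³).
e = (29.665 − 34.1) − (83.747269 − 99.2744) / 3.297 = 0.274 km.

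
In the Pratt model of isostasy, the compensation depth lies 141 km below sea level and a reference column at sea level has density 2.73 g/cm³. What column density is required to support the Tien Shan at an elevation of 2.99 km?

Pratt balance: ρ_ref D = ρ (D + h).
ρ = ρ_ref D/(D + h) = 2.73 × 141 km/(141 km + 2.99 km) = 2.67 g/cm³.

2.67 g/cm³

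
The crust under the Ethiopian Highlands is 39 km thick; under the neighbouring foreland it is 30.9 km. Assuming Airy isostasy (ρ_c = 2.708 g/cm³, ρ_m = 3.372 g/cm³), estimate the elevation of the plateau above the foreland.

1.6 km

Excess crust Δ = 39 km − 30.9 km = 8.1 km, split between elevation h and root r with h + r = Δ.
Airy balance ρ_c h = (ρ_m − ρ_c) r gives r = h ρ_c/(ρ_m − ρ_c), so h (1 + ρ_c/(ρ_m − ρ_c)) = Δ, i.e. h = Δ (ρ_m − ρ_c)/ρ_m.
h = 8.1 km × 0.664/3.372 = 1.6 km.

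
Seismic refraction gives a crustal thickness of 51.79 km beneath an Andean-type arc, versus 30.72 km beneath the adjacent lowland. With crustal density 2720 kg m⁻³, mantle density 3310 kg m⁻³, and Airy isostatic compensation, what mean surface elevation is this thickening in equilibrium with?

3.76 km

Excess crust Δ = 51.79 km − 30.72 km = 21.07 km, split between elevation h and root r with h + r = Δ.
Airy balance ρ_c h = (ρ_m − ρ_c) r gives r = h ρ_c/(ρ_m − ρ_c), so h (1 + ρ_c/(ρ_m − ρ_c)) = Δ, i.e. h = Δ (ρ_m − ρ_c)/ρ_m.
h = 21.07 km × 590/3310 = 3.76 km.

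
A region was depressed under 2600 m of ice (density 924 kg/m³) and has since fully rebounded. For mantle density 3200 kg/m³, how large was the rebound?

751 m

Removing the load lets mantle flow back in; uplift u satisfies ρ_ice t = ρ_m u.
u = t ρ_ice/ρ_m = 2600 m × 924/3200 = 751 m.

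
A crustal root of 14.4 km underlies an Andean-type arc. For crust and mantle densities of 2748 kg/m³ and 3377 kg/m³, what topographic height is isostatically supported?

3.3 km

Equating mass per unit area of the two columns: ρ_c h = (ρ_m − ρ_c) r.
h = r (ρ_m − ρ_c) / ρ_c = 14.4 km × (3377 − 2748) / 2748 = 3.3 km.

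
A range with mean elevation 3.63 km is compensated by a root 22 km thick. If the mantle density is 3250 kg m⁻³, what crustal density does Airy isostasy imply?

ρ_c h = (ρ_m − ρ_c) r → ρ_c (h + r) = ρ_m r → ρ_c = ρ_m r / (h + r).
ρ_c = 3250 × 22 km / (3.63 km + 22 km) = 2790 kg m⁻³.

2790 kg m⁻³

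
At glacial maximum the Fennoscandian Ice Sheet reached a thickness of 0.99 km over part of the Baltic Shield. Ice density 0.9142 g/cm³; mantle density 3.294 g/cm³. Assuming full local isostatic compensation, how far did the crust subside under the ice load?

0.275 km

By Archimedes' principle applied to the lithosphere: the ice load ρ_ice t is balanced by mantle displaced below, ρ_m s.
s = t ρ_ice / ρ_m = 0.99 km × 0.9142/3.294 = 0.275 km.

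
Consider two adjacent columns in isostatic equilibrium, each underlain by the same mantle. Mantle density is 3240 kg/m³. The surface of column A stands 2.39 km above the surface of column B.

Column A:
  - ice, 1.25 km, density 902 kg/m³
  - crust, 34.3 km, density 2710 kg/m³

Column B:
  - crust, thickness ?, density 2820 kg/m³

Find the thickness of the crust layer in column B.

31.8 km

Take the compensation level at the base of the deeper column (depth z_c below the surface of column A) and equate Σ ρ_i t_i down to z_c; mantle fills any gap and the z_c terms cancel.
Column A: 1.25×902 + 34.3×2710 + (z_c − 35.55)×3240
Column B: 2.39×0 + x×2820 + (z_c − 2.39 − 0 − x)×3240
The z_c×3240 term appears on both sides and cancels. Collect the known terms of each column as K = Σ(ρt)_known − 3240 × (depth of known layers): K_A = 94080.5 − 3240×35.55 = −21101.5; K_B = 0 − 3240×(2.39 + 0) = −7743.6.
Balance: K_A = K_B − x×(3240 − 2820), so x = (K_B − K_A)/(3240 − 2820) = 13357.9/420 = 31.8 km.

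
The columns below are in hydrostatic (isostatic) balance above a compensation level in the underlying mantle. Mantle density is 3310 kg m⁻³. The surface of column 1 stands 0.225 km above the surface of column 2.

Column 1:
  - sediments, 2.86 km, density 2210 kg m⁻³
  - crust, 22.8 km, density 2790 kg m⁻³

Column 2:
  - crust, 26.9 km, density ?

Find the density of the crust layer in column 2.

Take the compensation level at the base of the deeper column (depth z_c below the surface of column 1) and equate Σ ρ_i t_i down to z_c; mantle fills any gap and the z_c terms cancel.
Column 1: 2.86×2210 + 22.8×2790 + (z_c − 25.66)×3310
Column 2: 0.225×0 + 26.9×ρ + (z_c − 0.225 − 26.9)×3310
The z_c×3310 term appears on both sides and cancels. Collect the known terms of each column as K = Σ(ρt)_known − 3310 × (depth of known layers): K_1 = 69932.6 − 3310×25.66 = −15002; K_2 = 0 − 3310×(0.225 + 26.9) = −89783.75.
Balance: K_1 = K_2 + 26.9×ρ, so ρ = (K_1 − K_2)/26.9 = 74781.8/26.9 = 2780 kg m⁻³.

2780 kg m⁻³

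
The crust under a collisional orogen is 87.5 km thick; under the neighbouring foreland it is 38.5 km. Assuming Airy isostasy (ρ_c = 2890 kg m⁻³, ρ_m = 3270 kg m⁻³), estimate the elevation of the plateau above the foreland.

Excess crust Δ = 87.5 km − 38.5 km = 49 km, split between elevation h and root r with h + r = Δ.
Airy balance ρ_c h = (ρ_m − ρ_c) r gives r = h ρ_c/(ρ_m − ρ_c), so h (1 + ρ_c/(ρ_m − ρ_c)) = Δ, i.e. h = Δ (ρ_m − ρ_c)/ρ_m.
h = 49 km × 380/3270 = 5.69 km.

5.69 km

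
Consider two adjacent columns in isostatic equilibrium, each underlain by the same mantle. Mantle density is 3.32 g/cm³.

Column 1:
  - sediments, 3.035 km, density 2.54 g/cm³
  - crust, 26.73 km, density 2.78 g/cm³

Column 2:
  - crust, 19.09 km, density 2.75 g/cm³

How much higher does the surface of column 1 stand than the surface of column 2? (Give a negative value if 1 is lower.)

For any compensation level in the mantle, the mantle terms cancel and isostasy reduces to e = (Σt_1 − Σt_2) − (Σ(ρt)_1 − Σ(ρt)_2) / ρ_m.
Σt_1 = 29.765 km; Σt_2 = 19.09 km; Σ(ρt)_1 = 82.0183; Σ(ρt)_2 = 52.4975 (in km·g/cm³).
e = (29.765 − 19.09) − (82.0183 − 52.4975) / 3.32 = 1.78 km.

1.78 km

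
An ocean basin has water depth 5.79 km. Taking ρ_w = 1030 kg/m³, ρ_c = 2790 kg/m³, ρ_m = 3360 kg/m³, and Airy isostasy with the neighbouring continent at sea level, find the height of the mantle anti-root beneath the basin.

17.9 km

Balancing pressure at the compensation depth: replacing crust with seawater at the top is compensated by replacing crust with mantle at the base: d (ρ_c − ρ_w) = a (ρ_m − ρ_c).
a = d (ρ_c − ρ_w)/(ρ_m − ρ_c) = 5.79 km × 1760/570 = 17.9 km.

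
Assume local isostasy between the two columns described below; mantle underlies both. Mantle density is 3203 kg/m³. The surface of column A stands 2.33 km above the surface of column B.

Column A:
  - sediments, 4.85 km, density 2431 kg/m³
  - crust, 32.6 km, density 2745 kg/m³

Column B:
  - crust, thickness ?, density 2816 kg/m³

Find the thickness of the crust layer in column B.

Take the compensation level at the base of the deeper column (depth z_c below the surface of column A) and equate Σ ρ_i t_i down to z_c; mantle fills any gap and the z_c terms cancel.
Column A: 4.85×2431 + 32.6×2745 + (z_c − 37.45)×3203
Column B: 2.33×0 + x×2816 + (z_c − 2.33 − 0 − x)×3203
The z_c×3203 term appears on both sides and cancels. Collect the known terms of each column as K = Σ(ρt)_known − 3203 × (depth of known layers): K_A = 101277.35 − 3203×37.45 = −18675; K_B = 0 − 3203×(2.33 + 0) = −7462.99.
Balance: K_A = K_B − x×(3203 − 2816), so x = (K_B − K_A)/(3203 − 2816) = 11212/387 = 29 km.

29 km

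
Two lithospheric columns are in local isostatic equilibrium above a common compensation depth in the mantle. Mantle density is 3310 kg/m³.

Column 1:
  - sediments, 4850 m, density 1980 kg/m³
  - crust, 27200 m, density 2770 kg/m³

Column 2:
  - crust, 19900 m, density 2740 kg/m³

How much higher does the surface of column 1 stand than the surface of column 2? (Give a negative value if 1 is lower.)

For any compensation level in the mantle, the mantle terms cancel and isostasy reduces to e = (Σt_1 − Σt_2) − (Σ(ρt)_1 − Σ(ρt)_2) / ρ_m.
Σt_1 = 32050 m; Σt_2 = 19900 m; Σ(ρt)_1 = 84947000; Σ(ρt)_2 = 54526000 (in m·kg/m³).
e = (32050 − 19900) − (84947000 − 54526000) / 3310 = 2960 m.

2960 m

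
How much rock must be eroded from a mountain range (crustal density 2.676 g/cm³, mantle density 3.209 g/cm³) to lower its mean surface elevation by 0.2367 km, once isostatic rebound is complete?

Net drop Δ = e − u = e − e ρ_c/ρ_m = e (ρ_m − ρ_c)/ρ_m.
e = Δ ρ_m/(ρ_m − ρ_c) = 0.2367 km × 3.209/0.533 = 1.43 km.

1.43 km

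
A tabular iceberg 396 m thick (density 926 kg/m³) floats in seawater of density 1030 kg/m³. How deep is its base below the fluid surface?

Draft d = t ρ_obj/ρ_fluid = 396 m × 926/1030 = 356 m.

356 m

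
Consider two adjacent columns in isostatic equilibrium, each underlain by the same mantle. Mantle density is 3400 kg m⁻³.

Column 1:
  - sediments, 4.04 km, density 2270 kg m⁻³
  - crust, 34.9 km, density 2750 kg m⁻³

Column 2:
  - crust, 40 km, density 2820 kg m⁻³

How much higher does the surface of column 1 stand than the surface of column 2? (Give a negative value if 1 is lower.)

For any compensation level in the mantle, the mantle terms cancel and isostasy reduces to e = (Σt_1 − Σt_2) − (Σ(ρt)_1 − Σ(ρt)_2) / ρ_m.
Σt_1 = 38.94 km; Σt_2 = 40 km; Σ(ρt)_1 = 105145.8; Σ(ρt)_2 = 112800 (in km·kg m⁻³).
e = (38.94 − 40) − (105145.8 − 112800) / 3400 = 1.19 km.

1.19 km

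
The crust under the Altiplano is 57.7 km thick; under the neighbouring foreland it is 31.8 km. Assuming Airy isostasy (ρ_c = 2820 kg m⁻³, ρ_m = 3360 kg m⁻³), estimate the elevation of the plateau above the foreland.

Excess crust Δ = 57.7 km − 31.8 km = 25.9 km, split between elevation h and root r with h + r = Δ.
Airy balance ρ_c h = (ρ_m − ρ_c) r gives r = h ρ_c/(ρ_m − ρ_c), so h (1 + ρ_c/(ρ_m − ρ_c)) = Δ, i.e. h = Δ (ρ_m − ρ_c)/ρ_m.
h = 25.9 km × 540/3360 = 4.16 km.

4.16 km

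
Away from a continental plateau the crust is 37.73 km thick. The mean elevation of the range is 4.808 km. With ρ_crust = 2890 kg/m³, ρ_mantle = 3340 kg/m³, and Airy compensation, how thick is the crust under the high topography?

73.4 km

Root depth r = h ρ_c / (ρ_m − ρ_c) = 4.808 km × 2890 / 450 = 30.88 km.
Total thickness = T + h + r = 37.73 km + 4.808 km + 30.88 km = 73.4 km.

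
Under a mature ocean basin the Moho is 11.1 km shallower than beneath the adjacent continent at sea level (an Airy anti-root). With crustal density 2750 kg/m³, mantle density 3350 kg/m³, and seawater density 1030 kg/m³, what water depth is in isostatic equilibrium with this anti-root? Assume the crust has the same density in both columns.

Replacing a thickness d of crust by seawater at the top must be balanced by replacing crust with mantle at the base: d (ρ_c − ρ_w) = a (ρ_m − ρ_c).
d = a (ρ_m − ρ_c)/(ρ_c − ρ_w) = 11.1 km × 600/1720 = 3.87 km.

3.87 km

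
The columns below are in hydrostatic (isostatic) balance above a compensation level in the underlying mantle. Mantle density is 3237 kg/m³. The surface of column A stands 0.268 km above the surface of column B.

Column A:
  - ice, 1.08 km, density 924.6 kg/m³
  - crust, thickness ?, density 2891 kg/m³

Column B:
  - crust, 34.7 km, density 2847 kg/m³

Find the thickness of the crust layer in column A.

Take the compensation level at the base of the deeper column (depth z_c below the surface of column A) and equate Σ ρ_i t_i down to z_c; mantle fills any gap and the z_c terms cancel.
Column A: 1.08×924.6 + x×2891 + (z_c − 1.08 − x)×3237
Column B: 0.268×0 + 34.7×2847 + (z_c − 0.268 − 34.7)×3237
The z_c×3237 term appears on both sides and cancels. Collect the known terms of each column as K = Σ(ρt)_known − 3237 × (depth of known layers): K_A = 998.568 − 3237×1.08 = −2497.392; K_B = 98790.9 − 3237×(0.268 + 34.7) = −14400.516.
Balance: K_A − x×(3237 − 2891) = K_B, so x = (K_A − K_B)/(3237 − 2891) = 11903.1/346 = 34.4 km.

34.4 km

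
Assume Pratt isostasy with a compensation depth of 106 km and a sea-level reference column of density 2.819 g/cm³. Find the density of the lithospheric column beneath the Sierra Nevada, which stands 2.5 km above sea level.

Pratt balance: ρ_ref D = ρ (D + h).
ρ = ρ_ref D/(D + h) = 2.819 × 106 km/(106 km + 2.5 km) = 2.75 g/cm³.

2.75 g/cm³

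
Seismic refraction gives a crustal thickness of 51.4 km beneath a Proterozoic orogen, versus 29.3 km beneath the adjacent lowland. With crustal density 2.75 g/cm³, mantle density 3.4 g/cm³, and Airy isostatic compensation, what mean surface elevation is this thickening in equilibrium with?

4.22 km

Excess crust Δ = 51.4 km − 29.3 km = 22.1 km, split between elevation h and root r with h + r = Δ.
Airy balance ρ_c h = (ρ_m − ρ_c) r gives r = h ρ_c/(ρ_m − ρ_c), so h (1 + ρ_c/(ρ_m − ρ_c)) = Δ, i.e. h = Δ (ρ_m − ρ_c)/ρ_m.
h = 22.1 km × 0.65/3.4 = 4.22 km.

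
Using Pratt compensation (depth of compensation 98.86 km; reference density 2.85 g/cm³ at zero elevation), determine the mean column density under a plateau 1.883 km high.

2.8 g/cm³

Pratt balance: ρ_ref D = ρ (D + h).
ρ = ρ_ref D/(D + h) = 2.85 × 98.86 km/(98.86 km + 1.883 km) = 2.8 g/cm³.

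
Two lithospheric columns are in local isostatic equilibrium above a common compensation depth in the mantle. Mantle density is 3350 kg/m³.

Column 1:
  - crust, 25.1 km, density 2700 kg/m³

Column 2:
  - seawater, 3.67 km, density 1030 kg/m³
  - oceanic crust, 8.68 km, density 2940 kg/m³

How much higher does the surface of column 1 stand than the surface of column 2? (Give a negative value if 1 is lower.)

1.27 km

For any compensation level in the mantle, the mantle terms cancel and isostasy reduces to e = (Σt_1 − Σt_2) − (Σ(ρt)_1 − Σ(ρt)_2) / ρ_m.
Σt_1 = 25.1 km; Σt_2 = 12.35 km; Σ(ρt)_1 = 67770; Σ(ρt)_2 = 29299.3 (in km·kg/m³).
e = (25.1 − 12.35) − (67770 − 29299.3) / 3350 = 1.27 km.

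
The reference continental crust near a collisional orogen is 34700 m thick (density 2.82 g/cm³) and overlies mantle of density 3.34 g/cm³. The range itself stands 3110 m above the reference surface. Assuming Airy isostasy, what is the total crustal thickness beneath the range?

Root depth r = h ρ_c / (ρ_m − ρ_c) = 3110 m × 2.82 / 0.52 = 16870 m.
Total thickness = T + h + r = 34700 m + 3110 m + 16870 m = 54700 m.

54700 m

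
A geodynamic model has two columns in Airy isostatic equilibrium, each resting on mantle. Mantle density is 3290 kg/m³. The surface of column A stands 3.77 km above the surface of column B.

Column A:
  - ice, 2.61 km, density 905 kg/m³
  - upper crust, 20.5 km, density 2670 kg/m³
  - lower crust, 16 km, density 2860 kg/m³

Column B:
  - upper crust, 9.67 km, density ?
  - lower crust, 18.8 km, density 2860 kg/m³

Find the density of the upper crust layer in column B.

2740 kg/m³

Take the compensation level at the base of the deeper column (depth z_c below the surface of column A) and equate Σ ρ_i t_i down to z_c; mantle fills any gap and the z_c terms cancel.
Column A: 2.61×905 + 20.5×2670 + 16×2860 + (z_c − 39.11)×3290
Column B: 3.77×0 + 9.67×ρ + 18.8×2860 + (z_c − 3.77 − 28.47)×3290
The z_c×3290 term appears on both sides and cancels. Collect the known terms of each column as K = Σ(ρt)_known − 3290 × (depth of known layers): K_A = 102857.05 − 3290×39.11 = −25814.85; K_B = 53768 − 3290×(3.77 + 28.47) = −52301.6.
Balance: K_A = K_B + 9.67×ρ, so ρ = (K_A − K_B)/9.67 = 26486.8/9.67 = 2740 kg/m³.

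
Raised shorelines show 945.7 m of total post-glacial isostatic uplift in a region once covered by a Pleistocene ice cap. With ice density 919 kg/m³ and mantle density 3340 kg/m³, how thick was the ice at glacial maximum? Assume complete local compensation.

3440 m

u = t ρ_ice/ρ_m → t = u ρ_m/ρ_ice = 945.7 m × 3340/919 = 3440 m.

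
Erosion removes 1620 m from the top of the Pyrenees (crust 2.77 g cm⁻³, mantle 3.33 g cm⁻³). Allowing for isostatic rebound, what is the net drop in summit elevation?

272 m

Rebound u = e ρ_c/ρ_m = 1620 m × 2.77/3.33 = 1348 m.
Net surface drop = e − u = 1620 m − 1348 m = e (ρ_m − ρ_c)/ρ_m = 272 m.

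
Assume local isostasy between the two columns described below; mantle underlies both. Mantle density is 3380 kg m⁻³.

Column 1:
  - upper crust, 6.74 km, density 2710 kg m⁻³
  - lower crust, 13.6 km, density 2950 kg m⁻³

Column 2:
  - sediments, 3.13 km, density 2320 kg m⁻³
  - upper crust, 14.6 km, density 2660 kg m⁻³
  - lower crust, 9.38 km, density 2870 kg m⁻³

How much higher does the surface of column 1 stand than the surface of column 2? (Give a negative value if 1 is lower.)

For any compensation level in the mantle, the mantle terms cancel and isostasy reduces to e = (Σt_1 − Σt_2) − (Σ(ρt)_1 − Σ(ρt)_2) / ρ_m.
Σt_1 = 20.34 km; Σt_2 = 27.11 km; Σ(ρt)_1 = 58385.4; Σ(ρt)_2 = 73018.2 (in km·kg m⁻³).
e = (20.34 − 27.11) − (58385.4 − 73018.2) / 3380 = −2.44 km.

−2.44 km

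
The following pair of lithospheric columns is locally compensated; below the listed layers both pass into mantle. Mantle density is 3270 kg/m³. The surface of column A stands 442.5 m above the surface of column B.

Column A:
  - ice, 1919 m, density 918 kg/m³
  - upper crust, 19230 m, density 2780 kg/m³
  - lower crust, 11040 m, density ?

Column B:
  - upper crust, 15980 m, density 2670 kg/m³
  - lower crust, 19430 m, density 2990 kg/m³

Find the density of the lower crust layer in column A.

Take the compensation level at the base of the deeper column (depth z_c below the surface of column A) and equate Σ ρ_i t_i down to z_c; mantle fills any gap and the z_c terms cancel.
Column A: 1919×918 + 19230×2780 + 11040×ρ + (z_c − 32189)×3270
Column B: 442.5×0 + 15980×2670 + 19430×2990 + (z_c − 442.5 − 35410)×3270
The z_c×3270 term appears on both sides and cancels. Collect the known terms of each column as K = Σ(ρt)_known − 3270 × (depth of known layers): K_A = 55221042 − 3270×32189 = −50036988; K_B = 100762300 − 3270×(442.5 + 35410) = −16475375.
Balance: K_A + 11040×ρ = K_B, so ρ = (K_B − K_A)/11040 = 33561600/11040 = 3040 kg/m³.

3040 kg/m³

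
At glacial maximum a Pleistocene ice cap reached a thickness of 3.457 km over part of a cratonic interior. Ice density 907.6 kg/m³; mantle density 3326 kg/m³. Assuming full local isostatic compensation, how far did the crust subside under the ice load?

0.943 km

Equating mass per unit area of the two columns: the ice load ρ_ice t is balanced by mantle displaced below, ρ_m s.
s = t ρ_ice / ρ_m = 3.457 km × 907.6/3326 = 0.943 km.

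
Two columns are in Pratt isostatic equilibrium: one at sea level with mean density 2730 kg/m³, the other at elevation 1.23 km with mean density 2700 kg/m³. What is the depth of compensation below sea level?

ρ_ref D = ρ (D + h) → D (ρ_ref − ρ) = ρ h.
D = ρ h/(ρ_ref − ρ) = 2700 × 1.23 km/(2730 − 2700) = 111 km.

111 km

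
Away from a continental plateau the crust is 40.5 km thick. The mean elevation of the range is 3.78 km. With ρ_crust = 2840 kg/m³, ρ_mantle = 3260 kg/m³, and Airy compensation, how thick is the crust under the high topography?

69.8 km

Root depth r = h ρ_c / (ρ_m − ρ_c) = 3.78 km × 2840 / 420 = 25.56 km.
Total thickness = T + h + r = 40.5 km + 3.78 km + 25.56 km = 69.8 km.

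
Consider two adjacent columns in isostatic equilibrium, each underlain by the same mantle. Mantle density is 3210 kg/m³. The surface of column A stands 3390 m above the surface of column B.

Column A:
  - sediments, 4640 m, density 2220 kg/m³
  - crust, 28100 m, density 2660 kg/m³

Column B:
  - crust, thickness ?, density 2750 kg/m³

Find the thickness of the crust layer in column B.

Take the compensation level at the base of the deeper column (depth z_c below the surface of column A) and equate Σ ρ_i t_i down to z_c; mantle fills any gap and the z_c terms cancel.
Column A: 4640×2220 + 28100×2660 + (z_c − 32740)×3210
Column B: 3390×0 + x×2750 + (z_c − 3390 − 0 − x)×3210
The z_c×3210 term appears on both sides and cancels. Collect the known terms of each column as K = Σ(ρt)_known − 3210 × (depth of known layers): K_A = 85046800 − 3210×32740 = −20048600; K_B = 0 − 3210×(3390 + 0) = −10881900.
Balance: K_A = K_B − x×(3210 − 2750), so x = (K_B − K_A)/(3210 − 2750) = 9166700/460 = 19900 m.

19900 m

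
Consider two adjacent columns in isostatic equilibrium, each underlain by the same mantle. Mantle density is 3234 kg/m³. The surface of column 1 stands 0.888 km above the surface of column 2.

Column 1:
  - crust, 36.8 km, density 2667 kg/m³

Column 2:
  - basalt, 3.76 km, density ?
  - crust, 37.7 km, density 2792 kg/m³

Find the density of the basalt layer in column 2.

2880 kg/m³

Take the compensation level at the base of the deeper column (depth z_c below the surface of column 1) and equate Σ ρ_i t_i down to z_c; mantle fills any gap and the z_c terms cancel.
Column 1: 36.8×2667 + (z_c − 36.8)×3234
Column 2: 0.888×0 + 3.76×ρ + 37.7×2792 + (z_c − 0.888 − 41.46)×3234
The z_c×3234 term appears on both sides and cancels. Collect the known terms of each column as K = Σ(ρt)_known − 3234 × (depth of known layers): K_1 = 98145.6 − 3234×36.8 = −20865.6; K_2 = 105258.4 − 3234×(0.888 + 41.46) = −31695.032.
Balance: K_1 = K_2 + 3.76×ρ, so ρ = (K_1 − K_2)/3.76 = 10829.4/3.76 = 2880 kg/m³.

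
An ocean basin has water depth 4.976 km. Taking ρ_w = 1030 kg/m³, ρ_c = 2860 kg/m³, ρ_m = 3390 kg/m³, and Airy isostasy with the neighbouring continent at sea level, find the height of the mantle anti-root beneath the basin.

Balancing pressure at the compensation depth: replacing crust with seawater at the top is compensated by replacing crust with mantle at the base: d (ρ_c − ρ_w) = a (ρ_m − ρ_c).
a = d (ρ_c − ρ_w)/(ρ_m − ρ_c) = 4.976 km × 1830/530 = 17.2 km.

17.2 km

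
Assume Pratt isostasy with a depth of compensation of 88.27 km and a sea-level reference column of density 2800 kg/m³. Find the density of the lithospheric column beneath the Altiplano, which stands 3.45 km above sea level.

Pratt balance: ρ_ref D = ρ (D + h).
ρ = ρ_ref D/(D + h) = 2800 × 88.27 km/(88.27 km + 3.45 km) = 2690 kg/m³.

2690 kg/m³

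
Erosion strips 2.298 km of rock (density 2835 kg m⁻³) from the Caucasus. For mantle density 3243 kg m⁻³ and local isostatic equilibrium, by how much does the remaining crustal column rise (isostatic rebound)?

Unloading: uplift u = e ρ_c/ρ_m = 2.298 km × 2835/3243 = 2.01 km.

2.01 km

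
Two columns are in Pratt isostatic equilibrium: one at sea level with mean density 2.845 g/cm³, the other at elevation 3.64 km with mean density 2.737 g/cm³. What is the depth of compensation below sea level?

92.2 km

ρ_ref D = ρ (D + h) → D (ρ_ref − ρ) = ρ h.
D = ρ h/(ρ_ref − ρ) = 2.737 × 3.64 km/(2.845 − 2.737) = 92.2 km.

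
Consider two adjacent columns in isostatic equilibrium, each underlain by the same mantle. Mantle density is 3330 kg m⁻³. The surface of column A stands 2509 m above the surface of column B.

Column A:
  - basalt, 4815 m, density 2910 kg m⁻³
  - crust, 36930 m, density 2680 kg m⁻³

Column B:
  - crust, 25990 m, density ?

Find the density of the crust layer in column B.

Take the compensation level at the base of the deeper column (depth z_c below the surface of column A) and equate Σ ρ_i t_i down to z_c; mantle fills any gap and the z_c terms cancel.
Column A: 4815×2910 + 36930×2680 + (z_c − 41745)×3330
Column B: 2509×0 + 25990×ρ + (z_c − 2509 − 25990)×3330
The z_c×3330 term appears on both sides and cancels. Collect the known terms of each column as K = Σ(ρt)_known − 3330 × (depth of known layers): K_A = 112984050 − 3330×41745 = −26026800; K_B = 0 − 3330×(2509 + 25990) = −94901670.
Balance: K_A = K_B + 25990×ρ, so ρ = (K_A − K_B)/25990 = 68874900/25990 = 2650 kg m⁻³.

2650 kg m⁻³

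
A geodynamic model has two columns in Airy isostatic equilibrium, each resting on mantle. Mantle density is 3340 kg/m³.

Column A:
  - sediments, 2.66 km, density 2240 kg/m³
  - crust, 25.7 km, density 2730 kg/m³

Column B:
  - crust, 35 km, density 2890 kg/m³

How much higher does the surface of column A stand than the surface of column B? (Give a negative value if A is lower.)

0.854 km

For any compensation level in the mantle, the mantle terms cancel and isostasy reduces to e = (Σt_A − Σt_B) − (Σ(ρt)_A − Σ(ρt)_B) / ρ_m.
Σt_A = 28.36 km; Σt_B = 35 km; Σ(ρt)_A = 76119.4; Σ(ρt)_B = 101150 (in km·kg/m³).
e = (28.36 − 35) − (76119.4 − 101150) / 3340 = 0.854 km.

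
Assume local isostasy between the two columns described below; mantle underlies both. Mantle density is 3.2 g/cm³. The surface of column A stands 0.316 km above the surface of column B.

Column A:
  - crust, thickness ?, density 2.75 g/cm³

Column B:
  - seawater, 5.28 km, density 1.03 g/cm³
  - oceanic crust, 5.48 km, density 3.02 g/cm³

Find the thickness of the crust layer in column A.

Take the compensation level at the base of the deeper column (depth z_c below the surface of column A) and equate Σ ρ_i t_i down to z_c; mantle fills any gap and the z_c terms cancel.
Column A: x×2.75 + (z_c − 0 − x)×3.2
Column B: 0.316×0 + 5.28×1.03 + 5.48×3.02 + (z_c − 0.316 − 10.76)×3.2
The z_c×3.2 term appears on both sides and cancels. Collect the known terms of each column as K = Σ(ρt)_known − 3.2 × (depth of known layers): K_A = 0 − 3.2×0 = 0; K_B = 21.988 − 3.2×(0.316 + 10.76) = −13.4552.
Balance: K_A − x×(3.2 − 2.75) = K_B, so x = (K_A − K_B)/(3.2 − 2.75) = 13.4552/0.45 = 29.9 km.

29.9 km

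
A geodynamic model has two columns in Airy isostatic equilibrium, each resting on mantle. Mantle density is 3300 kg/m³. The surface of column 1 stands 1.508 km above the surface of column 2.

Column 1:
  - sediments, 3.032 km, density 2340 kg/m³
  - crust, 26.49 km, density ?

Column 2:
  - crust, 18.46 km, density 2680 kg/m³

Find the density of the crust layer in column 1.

Take the compensation level at the base of the deeper column (depth z_c below the surface of column 1) and equate Σ ρ_i t_i down to z_c; mantle fills any gap and the z_c terms cancel.
Column 1: 3.032×2340 + 26.49×ρ + (z_c − 29.522)×3300
Column 2: 1.508×0 + 18.46×2680 + (z_c − 1.508 − 18.46)×3300
The z_c×3300 term appears on both sides and cancels. Collect the known terms of each column as K = Σ(ρt)_known − 3300 × (depth of known layers): K_1 = 7094.88 − 3300×29.522 = −90327.72; K_2 = 49472.8 − 3300×(1.508 + 18.46) = −16421.6.
Balance: K_1 + 26.49×ρ = K_2, so ρ = (K_2 − K_1)/26.49 = 73906.1/26.49 = 2790 kg/m³.

2790 kg/m³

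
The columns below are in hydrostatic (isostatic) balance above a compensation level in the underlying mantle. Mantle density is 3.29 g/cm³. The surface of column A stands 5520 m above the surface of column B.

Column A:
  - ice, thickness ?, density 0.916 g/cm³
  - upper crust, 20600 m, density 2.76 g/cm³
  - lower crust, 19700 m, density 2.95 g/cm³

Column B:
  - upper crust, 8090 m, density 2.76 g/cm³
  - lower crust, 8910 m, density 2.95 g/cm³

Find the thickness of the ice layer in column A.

Take the compensation level at the base of the deeper column (depth z_c below the surface of column A) and equate Σ ρ_i t_i down to z_c; mantle fills any gap and the z_c terms cancel.
Column A: x×0.916 + 20600×2.76 + 19700×2.95 + (z_c − 40300 − x)×3.29
Column B: 5520×0 + 8090×2.76 + 8910×2.95 + (z_c − 5520 − 17000)×3.29
The z_c×3.29 term appears on both sides and cancels. Collect the known terms of each column as K = Σ(ρt)_known − 3.29 × (depth of known layers): K_A = 114971 − 3.29×40300 = −17616; K_B = 48612.9 − 3.29×(5520 + 17000) = −25477.9.
Balance: K_A − x×(3.29 − 0.916) = K_B, so x = (K_A − K_B)/(3.29 − 0.916) = 7861.9/2.374 = 3310 m.

3310 m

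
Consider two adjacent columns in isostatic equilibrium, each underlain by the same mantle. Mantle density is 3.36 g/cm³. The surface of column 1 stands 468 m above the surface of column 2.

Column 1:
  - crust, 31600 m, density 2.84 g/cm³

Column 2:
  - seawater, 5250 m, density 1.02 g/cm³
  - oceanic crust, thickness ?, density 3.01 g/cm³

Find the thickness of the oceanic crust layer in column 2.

Take the compensation level at the base of the deeper column (depth z_c below the surface of column 1) and equate Σ ρ_i t_i down to z_c; mantle fills any gap and the z_c terms cancel.
Column 1: 31600×2.84 + (z_c − 31600)×3.36
Column 2: 468×0 + 5250×1.02 + x×3.01 + (z_c − 468 − 5250 − x)×3.36
The z_c×3.36 term appears on both sides and cancels. Collect the known terms of each column as K = Σ(ρt)_known − 3.36 × (depth of known layers): K_1 = 89744 − 3.36×31600 = −16432; K_2 = 5355 − 3.36×(468 + 5250) = −13857.48.
Balance: K_1 = K_2 − x×(3.36 − 3.01), so x = (K_2 − K_1)/(3.36 − 3.01) = 2574.52/0.35 = 7360 m.

7360 m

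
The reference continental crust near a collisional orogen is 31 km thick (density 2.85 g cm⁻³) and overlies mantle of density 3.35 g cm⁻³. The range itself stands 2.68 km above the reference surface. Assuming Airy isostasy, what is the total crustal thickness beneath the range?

Root depth r = h ρ_c / (ρ_m − ρ_c) = 2.68 km × 2.85 / 0.5 = 15.28 km.
Total thickness = T + h + r = 31 km + 2.68 km + 15.28 km = 49 km.

49 km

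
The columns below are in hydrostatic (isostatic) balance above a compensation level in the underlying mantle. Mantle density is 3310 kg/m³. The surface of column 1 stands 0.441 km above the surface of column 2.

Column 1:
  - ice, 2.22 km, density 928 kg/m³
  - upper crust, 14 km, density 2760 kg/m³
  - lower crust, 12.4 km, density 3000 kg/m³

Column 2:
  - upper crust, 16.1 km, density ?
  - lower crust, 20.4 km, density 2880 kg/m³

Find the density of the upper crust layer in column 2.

2900 kg/m³

Take the compensation level at the base of the deeper column (depth z_c below the surface of column 1) and equate Σ ρ_i t_i down to z_c; mantle fills any gap and the z_c terms cancel.
Column 1: 2.22×928 + 14×2760 + 12.4×3000 + (z_c − 28.62)×3310
Column 2: 0.441×0 + 16.1×ρ + 20.4×2880 + (z_c − 0.441 − 36.5)×3310
The z_c×3310 term appears on both sides and cancels. Collect the known terms of each column as K = Σ(ρt)_known − 3310 × (depth of known layers): K_1 = 77900.16 − 3310×28.62 = −16832.04; K_2 = 58752 − 3310×(0.441 + 36.5) = −63522.71.
Balance: K_1 = K_2 + 16.1×ρ, so ρ = (K_1 − K_2)/16.1 = 46690.7/16.1 = 2900 kg/m³.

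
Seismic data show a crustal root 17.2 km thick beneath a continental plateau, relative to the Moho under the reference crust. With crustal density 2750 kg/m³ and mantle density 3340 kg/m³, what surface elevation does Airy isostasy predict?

For local isostatic compensation: ρ_c h = (ρ_m − ρ_c) r.
h = r (ρ_m − ρ_c) / ρ_c = 17.2 km × (3340 − 2750) / 2750 = 3.69 km.

3.69 km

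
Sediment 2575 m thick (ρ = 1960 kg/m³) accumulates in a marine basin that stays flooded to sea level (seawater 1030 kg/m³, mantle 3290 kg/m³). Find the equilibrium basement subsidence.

Submarine loading: the sediment displaces seawater, and the subsidence is in turn flooded, so s (ρ_m − ρ_w) = t (ρ_sed − ρ_w).
s = 2575 m × (1960 − 1030) / (3290 − 1030) = 1060 m.

1060 m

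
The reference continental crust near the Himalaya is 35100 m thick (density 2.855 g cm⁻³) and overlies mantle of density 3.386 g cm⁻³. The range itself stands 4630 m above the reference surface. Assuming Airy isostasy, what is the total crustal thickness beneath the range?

Root depth r = h ρ_c / (ρ_m − ρ_c) = 4630 m × 2.855 / 0.531 = 24890 m.
Total thickness = T + h + r = 35100 m + 4630 m + 24890 m = 64600 m.

64600 m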